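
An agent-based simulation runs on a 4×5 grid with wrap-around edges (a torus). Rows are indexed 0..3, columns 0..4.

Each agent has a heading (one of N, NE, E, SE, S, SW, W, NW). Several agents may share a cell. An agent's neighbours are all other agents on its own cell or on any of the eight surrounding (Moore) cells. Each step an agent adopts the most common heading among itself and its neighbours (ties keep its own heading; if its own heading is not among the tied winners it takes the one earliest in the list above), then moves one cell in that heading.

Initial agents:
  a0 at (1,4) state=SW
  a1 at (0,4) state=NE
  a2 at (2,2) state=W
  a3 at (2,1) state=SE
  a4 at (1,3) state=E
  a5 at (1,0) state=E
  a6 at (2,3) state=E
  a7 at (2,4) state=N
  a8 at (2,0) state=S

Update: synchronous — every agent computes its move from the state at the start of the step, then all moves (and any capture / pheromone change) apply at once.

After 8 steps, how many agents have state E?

t=1: a0@(1,0):E a1@(0,0):E a2@(2,3):E a3@(3,2):SE a4@(1,4):E a5@(1,1):E a6@(2,4):E a7@(2,0):E a8@(3,0):S
t=2: a0@(1,1):E a1@(0,1):E a2@(2,4):E a3@(0,3):SE a4@(1,0):E a5@(1,2):E a6@(2,0):E a7@(2,1):E a8@(3,1):E
t=3: a0@(1,2):E a1@(0,2):E a2@(2,0):E a3@(1,4):SE a4@(1,1):E a5@(1,3):E a6@(2,1):E a7@(2,2):E a8@(3,2):E
t=4: a0@(1,3):E a1@(0,3):E a2@(2,1):E a3@(1,0):E a4@(1,2):E a5@(1,4):E a6@(2,2):E a7@(2,3):E a8@(3,3):E
t=5: a0@(1,4):E a1@(0,4):E a2@(2,2):E a3@(1,1):E a4@(1,3):E a5@(1,0):E a6@(2,3):E a7@(2,4):E a8@(3,4):E
t=6: a0@(1,0):E a1@(0,0):E a2@(2,3):E a3@(1,2):E a4@(1,4):E a5@(1,1):E a6@(2,4):E a7@(2,0):E a8@(3,0):E
t=7: a0@(1,1):E a1@(0,1):E a2@(2,4):E a3@(1,3):E a4@(1,0):E a5@(1,2):E a6@(2,0):E a7@(2,1):E a8@(3,1):E
t=8: a0@(1,2):E a1@(0,2):E a2@(2,0):E a3@(1,4):E a4@(1,1):E a5@(1,3):E a6@(2,1):E a7@(2,2):E a8@(3,2):E

9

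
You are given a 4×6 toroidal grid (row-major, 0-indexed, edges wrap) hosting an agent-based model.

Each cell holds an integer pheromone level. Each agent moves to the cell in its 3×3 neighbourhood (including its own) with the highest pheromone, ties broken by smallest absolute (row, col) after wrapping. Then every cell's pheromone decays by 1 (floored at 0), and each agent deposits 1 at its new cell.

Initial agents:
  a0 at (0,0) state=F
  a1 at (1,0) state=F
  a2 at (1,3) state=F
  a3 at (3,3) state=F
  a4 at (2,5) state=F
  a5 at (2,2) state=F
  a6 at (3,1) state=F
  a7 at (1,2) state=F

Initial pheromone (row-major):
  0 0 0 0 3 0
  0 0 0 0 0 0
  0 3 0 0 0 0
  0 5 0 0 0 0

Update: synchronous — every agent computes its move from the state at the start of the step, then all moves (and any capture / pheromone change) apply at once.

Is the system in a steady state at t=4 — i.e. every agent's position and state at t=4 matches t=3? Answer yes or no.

yes

t=1: a0@(3,1) a1@(2,1) a2@(0,4) a3@(0,4) a4@(1,0) a5@(3,1) a6@(3,1) a7@(2,1) | pheromone: 0 0 0 0 4 0 / 1 0 0 0 0 0 / 0 4 0 0 0 0 / 0 7 0 0 0 0
t=2: a0@(3,1) a1@(3,1) a2@(0,4) a3@(0,4) a4@(2,1) a5@(3,1) a6@(3,1) a7@(3,1) | pheromone: 0 0 0 0 5 0 / 0 0 0 0 0 0 / 0 4 0 0 0 0 / 0 11 0 0 0 0
t=3: a0@(3,1) a1@(3,1) a2@(0,4) a3@(0,4) a4@(3,1) a5@(3,1) a6@(3,1) a7@(3,1) | pheromone: 0 0 0 0 6 0 / 0 0 0 0 0 0 / 0 3 0 0 0 0 / 0 16 0 0 0 0
t=4: a0@(3,1) a1@(3,1) a2@(0,4) a3@(0,4) a4@(3,1) a5@(3,1) a6@(3,1) a7@(3,1) | pheromone: 0 0 0 0 7 0 / 0 0 0 0 0 0 / 0 2 0 0 0 0 / 0 21 0 0 0 0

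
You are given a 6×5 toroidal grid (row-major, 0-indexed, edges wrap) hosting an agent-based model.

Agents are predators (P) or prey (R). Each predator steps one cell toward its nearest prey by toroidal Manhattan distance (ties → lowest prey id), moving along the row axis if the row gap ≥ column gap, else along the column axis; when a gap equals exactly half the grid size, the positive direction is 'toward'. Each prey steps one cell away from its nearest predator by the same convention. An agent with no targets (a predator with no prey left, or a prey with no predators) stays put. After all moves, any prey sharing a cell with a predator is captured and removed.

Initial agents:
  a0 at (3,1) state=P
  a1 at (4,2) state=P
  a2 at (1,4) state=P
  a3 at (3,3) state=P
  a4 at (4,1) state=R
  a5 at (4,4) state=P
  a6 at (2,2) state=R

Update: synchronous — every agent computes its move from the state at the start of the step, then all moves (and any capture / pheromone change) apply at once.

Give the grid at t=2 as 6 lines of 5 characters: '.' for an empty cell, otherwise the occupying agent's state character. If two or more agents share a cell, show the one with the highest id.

.R...
.RPP.
.....
.....
.....
PP...

t=1: a0@(4,1):P a1@(4,1):P a2@(1,3):P a3@(2,3):P a4@(5,1):R a5@(4,0):P a6@(1,2):R
t=2: a0@(5,1):P a1@(5,1):P a2@(1,2):P a3@(1,3):P a4@(0,1):R a5@(5,0):P a6@(1,1):R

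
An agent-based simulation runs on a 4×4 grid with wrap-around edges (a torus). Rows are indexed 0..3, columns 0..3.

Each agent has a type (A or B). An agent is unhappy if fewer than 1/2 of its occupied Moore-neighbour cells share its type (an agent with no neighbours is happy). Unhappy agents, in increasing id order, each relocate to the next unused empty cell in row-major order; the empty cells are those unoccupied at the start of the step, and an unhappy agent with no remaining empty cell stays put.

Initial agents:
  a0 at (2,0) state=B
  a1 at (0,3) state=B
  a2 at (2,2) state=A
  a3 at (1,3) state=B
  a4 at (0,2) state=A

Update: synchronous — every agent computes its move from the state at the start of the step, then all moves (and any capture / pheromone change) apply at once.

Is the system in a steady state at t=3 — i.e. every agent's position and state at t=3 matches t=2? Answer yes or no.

t=1: a0@(2,0):B a1@(0,3):B a2@(0,0):A a3@(1,3):B a4@(0,1):A
t=2: a0@(2,0):B a1@(0,3):B a2@(0,2):A a3@(1,3):B a4@(0,1):A
t=3: a0@(2,0):B a1@(0,3):B a2@(0,0):A a3@(1,3):B a4@(0,1):A

no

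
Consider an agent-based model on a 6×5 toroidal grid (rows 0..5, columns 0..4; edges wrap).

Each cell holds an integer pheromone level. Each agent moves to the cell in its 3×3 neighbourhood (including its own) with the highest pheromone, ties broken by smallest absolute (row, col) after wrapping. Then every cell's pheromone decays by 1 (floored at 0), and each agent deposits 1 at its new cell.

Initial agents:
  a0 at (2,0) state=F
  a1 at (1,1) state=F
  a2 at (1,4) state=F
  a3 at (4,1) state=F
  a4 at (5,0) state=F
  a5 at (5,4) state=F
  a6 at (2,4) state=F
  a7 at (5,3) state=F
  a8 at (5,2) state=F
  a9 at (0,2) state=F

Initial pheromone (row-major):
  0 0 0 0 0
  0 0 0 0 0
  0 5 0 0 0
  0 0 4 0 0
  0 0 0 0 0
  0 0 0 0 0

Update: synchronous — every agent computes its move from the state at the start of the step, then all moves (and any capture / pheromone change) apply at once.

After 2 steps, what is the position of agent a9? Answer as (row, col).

(0, 0)

t=1: a0@(2,1) a1@(2,1) a2@(0,0) a3@(3,2) a4@(0,0) a5@(0,0) a6@(1,0) a7@(0,2) a8@(0,1) a9@(0,1) | pheromone: 3 2 1 0 0 / 1 0 0 0 0 / 0 6 0 0 0 / 0 0 4 0 0 / 0 0 0 0 0 / 0 0 0 0 0
t=2: a0@(2,1) a1@(2,1) a2@(0,0) a3@(2,1) a4@(0,0) a5@(0,0) a6@(2,1) a7@(0,1) a8@(0,0) a9@(0,0) | pheromone: 7 2 0 0 0 / 0 0 0 0 0 / 0 9 0 0 0 / 0 0 3 0 0 / 0 0 0 0 0 / 0 0 0 0 0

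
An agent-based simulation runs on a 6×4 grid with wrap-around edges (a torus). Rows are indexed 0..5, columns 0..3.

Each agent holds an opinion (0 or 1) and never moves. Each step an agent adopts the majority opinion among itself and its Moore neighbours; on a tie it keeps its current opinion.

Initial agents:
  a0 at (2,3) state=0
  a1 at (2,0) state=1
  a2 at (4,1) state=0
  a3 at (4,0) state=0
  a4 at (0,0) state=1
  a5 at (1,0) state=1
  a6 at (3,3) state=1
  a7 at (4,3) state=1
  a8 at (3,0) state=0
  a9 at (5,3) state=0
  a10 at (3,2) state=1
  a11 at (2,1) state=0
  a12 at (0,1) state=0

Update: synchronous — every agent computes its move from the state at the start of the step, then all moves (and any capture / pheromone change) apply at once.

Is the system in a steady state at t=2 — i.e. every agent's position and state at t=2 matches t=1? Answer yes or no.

t=1: a0@(2,3):1 a1@(2,0):1 a2@(4,1):0 a3@(4,0):0 a4@(0,0):1 a5@(1,0):1 a6@(3,3):1 a7@(4,3):1 a8@(3,0):0 a9@(5,3):0 a10@(3,2):1 a11@(2,1):1 a12@(0,1):1
t=2: a0@(2,3):1 a1@(2,0):1 a2@(4,1):0 a3@(4,0):0 a4@(0,0):1 a5@(1,0):1 a6@(3,3):1 a7@(4,3):1 a8@(3,0):1 a9@(5,3):0 a10@(3,2):1 a11@(2,1):1 a12@(0,1):1

no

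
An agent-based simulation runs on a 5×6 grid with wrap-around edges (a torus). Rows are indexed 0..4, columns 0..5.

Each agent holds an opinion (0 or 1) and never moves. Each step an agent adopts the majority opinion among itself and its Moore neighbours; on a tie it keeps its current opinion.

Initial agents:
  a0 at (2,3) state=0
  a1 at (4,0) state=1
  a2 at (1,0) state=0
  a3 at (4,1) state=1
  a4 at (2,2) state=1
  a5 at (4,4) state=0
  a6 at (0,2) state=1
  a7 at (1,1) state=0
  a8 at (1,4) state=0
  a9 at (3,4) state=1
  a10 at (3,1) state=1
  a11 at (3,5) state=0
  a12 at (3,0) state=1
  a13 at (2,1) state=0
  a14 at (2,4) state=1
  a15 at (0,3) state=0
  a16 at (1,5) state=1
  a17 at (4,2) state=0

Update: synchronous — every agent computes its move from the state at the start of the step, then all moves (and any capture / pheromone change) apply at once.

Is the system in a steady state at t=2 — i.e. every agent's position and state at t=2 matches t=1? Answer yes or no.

t=1: a0@(2,3):1 a1@(4,0):1 a2@(1,0):0 a3@(4,1):1 a4@(2,2):0 a5@(4,4):0 a6@(0,2):0 a7@(1,1):0 a8@(1,4):0 a9@(3,4):0 a10@(3,1):1 a11@(3,5):1 a12@(3,0):1 a13@(2,1):0 a14@(2,4):1 a15@(0,3):0 a16@(1,5):1 a17@(4,2):1
t=2: a0@(2,3):0 a1@(4,0):1 a2@(1,0):0 a3@(4,1):1 a4@(2,2):0 a5@(4,4):0 a6@(0,2):0 a7@(1,1):0 a8@(1,4):1 a9@(3,4):1 a10@(3,1):1 a11@(3,5):1 a12@(3,0):1 a13@(2,1):0 a14@(2,4):1 a15@(0,3):0 a16@(1,5):1 a17@(4,2):1

no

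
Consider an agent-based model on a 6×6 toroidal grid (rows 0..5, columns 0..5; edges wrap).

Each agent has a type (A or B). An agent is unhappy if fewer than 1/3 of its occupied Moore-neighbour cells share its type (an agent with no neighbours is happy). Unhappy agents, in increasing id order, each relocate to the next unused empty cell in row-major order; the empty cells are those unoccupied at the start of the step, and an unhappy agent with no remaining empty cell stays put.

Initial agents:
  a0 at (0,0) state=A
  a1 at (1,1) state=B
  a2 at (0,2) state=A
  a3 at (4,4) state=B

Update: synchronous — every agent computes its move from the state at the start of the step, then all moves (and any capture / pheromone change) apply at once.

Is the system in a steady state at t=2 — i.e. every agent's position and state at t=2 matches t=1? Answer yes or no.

t=1: a0@(0,1):A a1@(0,3):B a2@(0,4):A a3@(4,4):B
t=2: a0@(0,1):A a1@(0,0):B a2@(0,2):A a3@(4,4):B

no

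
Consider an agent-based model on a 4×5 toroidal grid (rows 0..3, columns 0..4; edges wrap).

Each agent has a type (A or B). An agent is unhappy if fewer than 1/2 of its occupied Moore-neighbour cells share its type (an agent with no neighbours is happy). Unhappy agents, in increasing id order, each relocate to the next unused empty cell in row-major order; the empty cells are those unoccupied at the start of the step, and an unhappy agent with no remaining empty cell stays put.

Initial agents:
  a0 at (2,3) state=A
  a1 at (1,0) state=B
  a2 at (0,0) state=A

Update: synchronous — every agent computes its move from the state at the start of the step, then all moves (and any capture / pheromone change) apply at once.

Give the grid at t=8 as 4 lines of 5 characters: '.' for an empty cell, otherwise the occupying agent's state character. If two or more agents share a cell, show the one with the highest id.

t=1: a0@(2,3):A a1@(0,1):B a2@(0,2):A
t=2: a0@(2,3):A a1@(0,0):B a2@(0,3):A
t=3: (unchanged — steady state)

B..A.
.....
...A.
.....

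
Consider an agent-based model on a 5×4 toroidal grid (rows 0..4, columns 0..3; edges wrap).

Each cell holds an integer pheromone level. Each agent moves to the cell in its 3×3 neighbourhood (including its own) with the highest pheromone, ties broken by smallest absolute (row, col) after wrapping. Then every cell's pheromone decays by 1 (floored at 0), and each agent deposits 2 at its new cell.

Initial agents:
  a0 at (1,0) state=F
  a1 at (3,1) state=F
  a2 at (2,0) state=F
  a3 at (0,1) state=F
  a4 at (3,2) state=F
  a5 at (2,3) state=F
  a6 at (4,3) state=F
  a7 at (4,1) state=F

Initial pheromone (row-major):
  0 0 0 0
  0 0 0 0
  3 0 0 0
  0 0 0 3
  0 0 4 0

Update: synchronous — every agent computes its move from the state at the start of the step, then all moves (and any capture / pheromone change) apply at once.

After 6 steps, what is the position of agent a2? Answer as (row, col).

(2, 0)

t=1: a0@(2,0) a1@(4,2) a2@(2,0) a3@(4,2) a4@(4,2) a5@(2,0) a6@(4,2) a7@(4,2) | pheromone: 0 0 0 0 / 0 0 0 0 / 8 0 0 0 / 0 0 0 2 / 0 0 13 0
t=2: a0@(2,0) a1@(4,2) a2@(2,0) a3@(4,2) a4@(4,2) a5@(2,0) a6@(4,2) a7@(4,2) | pheromone: 0 0 0 0 / 0 0 0 0 / 13 0 0 0 / 0 0 0 1 / 0 0 22 0
t=3: a0@(2,0) a1@(4,2) a2@(2,0) a3@(4,2) a4@(4,2) a5@(2,0) a6@(4,2) a7@(4,2) | pheromone: 0 0 0 0 / 0 0 0 0 / 18 0 0 0 / 0 0 0 0 / 0 0 31 0
t=4: a0@(2,0) a1@(4,2) a2@(2,0) a3@(4,2) a4@(4,2) a5@(2,0) a6@(4,2) a7@(4,2) | pheromone: 0 0 0 0 / 0 0 0 0 / 23 0 0 0 / 0 0 0 0 / 0 0 40 0
t=5: a0@(2,0) a1@(4,2) a2@(2,0) a3@(4,2) a4@(4,2) a5@(2,0) a6@(4,2) a7@(4,2) | pheromone: 0 0 0 0 / 0 0 0 0 / 28 0 0 0 / 0 0 0 0 / 0 0 49 0
t=6: a0@(2,0) a1@(4,2) a2@(2,0) a3@(4,2) a4@(4,2) a5@(2,0) a6@(4,2) a7@(4,2) | pheromone: 0 0 0 0 / 0 0 0 0 / 33 0 0 0 / 0 0 0 0 / 0 0 58 0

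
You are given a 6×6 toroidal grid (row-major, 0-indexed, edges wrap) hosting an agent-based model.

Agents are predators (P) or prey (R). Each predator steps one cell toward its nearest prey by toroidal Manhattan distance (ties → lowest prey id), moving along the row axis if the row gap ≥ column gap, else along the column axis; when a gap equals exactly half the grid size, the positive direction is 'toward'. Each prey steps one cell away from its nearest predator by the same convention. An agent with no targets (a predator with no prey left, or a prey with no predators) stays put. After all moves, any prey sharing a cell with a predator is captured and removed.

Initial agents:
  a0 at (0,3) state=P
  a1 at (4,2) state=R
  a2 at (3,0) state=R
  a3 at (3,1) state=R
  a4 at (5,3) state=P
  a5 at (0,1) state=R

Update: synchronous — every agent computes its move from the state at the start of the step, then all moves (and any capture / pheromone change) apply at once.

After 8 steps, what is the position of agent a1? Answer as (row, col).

t=1: a0@(0,2):P a1@(3,2):R a2@(3,5):R a3@(2,1):R a4@(4,3):P a5@(0,0):R
t=2: a0@(0,1):P a1@(2,2):R a2@(3,0):R a3@(3,1):R a4@(3,3):P a5@(0,5):R
t=3: a0@(0,0):P a1@(1,2):R a2@(3,5):R a3@(3,0):R a4@(2,3):P a5@(0,4):R
t=4: a0@(0,5):P a1@(0,2):R a2@(3,0):R a3@(2,0):R a4@(1,3):P a5@(0,3):R
t=5: a0@(0,4):P a1@(5,2):R a2@(2,0):R a3@(3,0):R a4@(0,3):P a5@(5,3):R
t=6: a0@(5,4):P a1@(4,2):R a2@(3,0):R a3@(2,0):R a4@(5,3):P a5@(4,3):R
t=7: a0@(4,4):P a1@(3,2):R a2@(2,0):R a3@(1,0):R a4@(4,3):P a5@(3,3):R
t=8: a0@(3,4):P a1@(2,2):R a2@(1,0):R a3@(0,0):R a4@(3,3):P a5@(2,3):R

(2, 2)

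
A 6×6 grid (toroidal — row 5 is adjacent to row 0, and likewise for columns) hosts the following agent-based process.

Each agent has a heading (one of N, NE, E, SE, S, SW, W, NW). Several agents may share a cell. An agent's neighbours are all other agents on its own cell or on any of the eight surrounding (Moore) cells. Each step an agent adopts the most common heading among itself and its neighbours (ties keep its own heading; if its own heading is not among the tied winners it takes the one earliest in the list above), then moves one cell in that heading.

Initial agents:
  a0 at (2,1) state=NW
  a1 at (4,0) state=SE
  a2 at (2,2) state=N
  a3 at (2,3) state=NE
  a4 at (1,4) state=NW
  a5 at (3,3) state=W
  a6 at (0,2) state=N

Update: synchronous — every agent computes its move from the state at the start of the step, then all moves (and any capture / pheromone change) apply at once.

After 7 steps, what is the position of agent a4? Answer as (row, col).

(0, 3)

t=1: a0@(1,0):NW a1@(5,1):SE a2@(1,2):N a3@(1,4):NE a4@(0,3):NW a5@(3,2):W a6@(5,2):N
t=2: a0@(0,5):NW a1@(0,2):SE a2@(0,2):N a3@(0,5):NE a4@(5,3):N a5@(3,1):W a6@(4,2):N
t=3: a0@(5,4):NW a1@(5,2):N a2@(5,2):N a3@(5,0):NE a4@(4,3):N a5@(3,0):W a6@(3,2):N
t=4: a0@(4,3):NW a1@(4,2):N a2@(4,2):N a3@(4,1):NE a4@(3,3):N a5@(3,5):W a6@(2,2):N
t=5: a0@(3,3):N a1@(3,2):N a2@(3,2):N a3@(3,1):N a4@(2,3):N a5@(3,4):W a6@(1,2):N
t=6: a0@(2,3):N a1@(2,2):N a2@(2,2):N a3@(2,1):N a4@(1,3):N a5@(2,4):N a6@(0,2):N
t=7: a0@(1,3):N a1@(1,2):N a2@(1,2):N a3@(1,1):N a4@(0,3):N a5@(1,4):N a6@(5,2):N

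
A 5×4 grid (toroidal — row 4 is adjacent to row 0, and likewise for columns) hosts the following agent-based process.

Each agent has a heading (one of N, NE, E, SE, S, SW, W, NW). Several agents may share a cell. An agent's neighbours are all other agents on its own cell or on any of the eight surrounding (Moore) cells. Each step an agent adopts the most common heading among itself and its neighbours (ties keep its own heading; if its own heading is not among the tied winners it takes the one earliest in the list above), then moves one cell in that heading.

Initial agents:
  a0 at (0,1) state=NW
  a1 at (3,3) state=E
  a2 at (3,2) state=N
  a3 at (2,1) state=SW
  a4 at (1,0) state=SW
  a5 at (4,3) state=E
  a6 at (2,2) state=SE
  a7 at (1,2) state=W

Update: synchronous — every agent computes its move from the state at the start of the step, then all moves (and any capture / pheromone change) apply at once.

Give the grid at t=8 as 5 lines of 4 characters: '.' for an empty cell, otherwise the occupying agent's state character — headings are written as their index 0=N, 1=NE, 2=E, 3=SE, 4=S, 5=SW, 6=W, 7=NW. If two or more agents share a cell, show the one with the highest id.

t=1: a0@(4,0):NW a1@(3,0):E a2@(3,3):E a3@(3,0):SW a4@(2,3):SW a5@(4,0):E a6@(3,3):SE a7@(1,1):W
t=2: a0@(4,1):E a1@(3,1):E a2@(3,0):E a3@(3,1):E a4@(3,2):SW a5@(4,1):E a6@(3,0):E a7@(1,0):W
t=3: a0@(4,2):E a1@(3,2):E a2@(3,1):E a3@(3,2):E a4@(3,3):E a5@(4,2):E a6@(3,1):E a7@(1,3):W
t=4: a0@(4,3):E a1@(3,3):E a2@(3,2):E a3@(3,3):E a4@(3,0):E a5@(4,3):E a6@(3,2):E a7@(1,2):W
t=5: a0@(4,0):E a1@(3,0):E a2@(3,3):E a3@(3,0):E a4@(3,1):E a5@(4,0):E a6@(3,3):E a7@(1,1):W
t=6: a0@(4,1):E a1@(3,1):E a2@(3,0):E a3@(3,1):E a4@(3,2):E a5@(4,1):E a6@(3,0):E a7@(1,0):W
t=7: a0@(4,2):E a1@(3,2):E a2@(3,1):E a3@(3,2):E a4@(3,3):E a5@(4,2):E a6@(3,1):E a7@(1,3):W
t=8: a0@(4,3):E a1@(3,3):E a2@(3,2):E a3@(3,3):E a4@(3,0):E a5@(4,3):E a6@(3,2):E a7@(1,2):W

....
..6.
....
2.22
...2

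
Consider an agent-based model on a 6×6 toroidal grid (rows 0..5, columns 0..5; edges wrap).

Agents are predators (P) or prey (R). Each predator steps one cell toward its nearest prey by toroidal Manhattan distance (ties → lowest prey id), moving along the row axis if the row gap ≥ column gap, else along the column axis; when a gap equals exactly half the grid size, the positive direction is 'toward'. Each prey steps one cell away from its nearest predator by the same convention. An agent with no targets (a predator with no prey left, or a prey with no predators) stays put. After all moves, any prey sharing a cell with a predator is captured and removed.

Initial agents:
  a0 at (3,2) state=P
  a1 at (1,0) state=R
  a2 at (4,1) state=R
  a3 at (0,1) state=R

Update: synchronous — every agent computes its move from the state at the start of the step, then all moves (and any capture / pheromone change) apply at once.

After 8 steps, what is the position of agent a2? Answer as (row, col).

t=1: a0@(4,2):P a1@(0,0):R a2@(5,1):R a3@(5,1):R
t=2: a0@(5,2):P a1@(1,0):R a2@(0,1):R a3@(0,1):R
t=3: a0@(0,2):P a1@(2,0):R a2@(1,1):R a3@(1,1):R
t=4: a0@(1,2):P a1@(3,0):R a2@(2,1):R a3@(2,1):R
t=5: a0@(2,2):P a1@(4,0):R a2@(3,1):R a3@(3,1):R
t=6: a0@(3,2):P a1@(5,0):R a2@(4,1):R a3@(4,1):R
t=7: a0@(4,2):P a1@(0,0):R a2@(5,1):R a3@(5,1):R
t=8: a0@(5,2):P a1@(1,0):R a2@(0,1):R a3@(0,1):R

(0, 1)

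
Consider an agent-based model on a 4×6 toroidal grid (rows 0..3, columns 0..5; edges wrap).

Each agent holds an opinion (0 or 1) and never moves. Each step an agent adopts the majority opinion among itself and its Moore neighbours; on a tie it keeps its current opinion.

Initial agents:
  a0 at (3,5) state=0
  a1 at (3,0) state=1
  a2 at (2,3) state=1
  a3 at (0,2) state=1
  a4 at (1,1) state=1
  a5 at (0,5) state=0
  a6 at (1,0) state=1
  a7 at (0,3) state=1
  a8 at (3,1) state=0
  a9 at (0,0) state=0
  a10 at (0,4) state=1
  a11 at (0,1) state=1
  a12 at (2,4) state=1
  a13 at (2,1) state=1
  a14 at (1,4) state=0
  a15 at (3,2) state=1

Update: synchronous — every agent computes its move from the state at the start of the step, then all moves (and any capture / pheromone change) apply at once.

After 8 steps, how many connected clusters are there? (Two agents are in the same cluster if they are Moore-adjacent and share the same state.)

2

t=1: a0@(3,5):0 a1@(3,0):0 a2@(2,3):1 a3@(0,2):1 a4@(1,1):1 a5@(0,5):0 a6@(1,0):1 a7@(0,3):1 a8@(3,1):1 a9@(0,0):0 a10@(0,4):0 a11@(0,1):1 a12@(2,4):1 a13@(2,1):1 a14@(1,4):1 a15@(3,2):1
t=2: (unchanged — steady state)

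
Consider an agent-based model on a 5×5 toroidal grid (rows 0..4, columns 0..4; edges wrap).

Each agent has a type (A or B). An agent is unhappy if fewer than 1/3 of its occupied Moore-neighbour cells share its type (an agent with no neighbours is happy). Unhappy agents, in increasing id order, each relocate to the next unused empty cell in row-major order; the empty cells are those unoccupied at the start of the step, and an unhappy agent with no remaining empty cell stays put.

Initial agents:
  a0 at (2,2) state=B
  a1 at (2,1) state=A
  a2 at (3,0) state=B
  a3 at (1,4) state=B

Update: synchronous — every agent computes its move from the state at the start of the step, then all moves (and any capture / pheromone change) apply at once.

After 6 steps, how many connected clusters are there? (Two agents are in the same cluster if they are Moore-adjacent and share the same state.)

t=1: a0@(0,0):B a1@(0,1):A a2@(0,2):B a3@(1,4):B
t=2: a0@(0,0):B a1@(0,3):A a2@(0,4):B a3@(1,4):B
t=3: a0@(0,0):B a1@(0,1):A a2@(0,4):B a3@(1,4):B
t=4: a0@(0,0):B a1@(0,2):A a2@(0,4):B a3@(1,4):B
t=5: (unchanged — steady state)

2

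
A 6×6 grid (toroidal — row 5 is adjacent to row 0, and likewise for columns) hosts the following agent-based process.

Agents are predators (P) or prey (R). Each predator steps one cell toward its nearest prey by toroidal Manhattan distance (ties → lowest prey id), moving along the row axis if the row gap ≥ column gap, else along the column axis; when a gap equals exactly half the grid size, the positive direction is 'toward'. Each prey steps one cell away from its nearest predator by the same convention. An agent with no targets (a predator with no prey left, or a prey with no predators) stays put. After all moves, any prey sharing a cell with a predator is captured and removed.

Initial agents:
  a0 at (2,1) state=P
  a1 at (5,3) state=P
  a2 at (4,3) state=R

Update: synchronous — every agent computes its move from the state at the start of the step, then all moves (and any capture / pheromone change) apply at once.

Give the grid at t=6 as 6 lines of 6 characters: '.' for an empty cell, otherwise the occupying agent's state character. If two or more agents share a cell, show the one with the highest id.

......
......
......
......
...R..
..PP..

t=1: a0@(3,1):P a1@(4,3):P a2@(3,3):R
t=2: a0@(3,2):P a1@(3,3):P a2@(2,3):R
t=3: a0@(2,2):P a1@(2,3):P a2@(1,3):R
t=4: a0@(1,2):P a1@(1,3):P a2@(0,3):R
t=5: a0@(0,2):P a1@(0,3):P a2@(5,3):R
t=6: a0@(5,2):P a1@(5,3):P a2@(4,3):R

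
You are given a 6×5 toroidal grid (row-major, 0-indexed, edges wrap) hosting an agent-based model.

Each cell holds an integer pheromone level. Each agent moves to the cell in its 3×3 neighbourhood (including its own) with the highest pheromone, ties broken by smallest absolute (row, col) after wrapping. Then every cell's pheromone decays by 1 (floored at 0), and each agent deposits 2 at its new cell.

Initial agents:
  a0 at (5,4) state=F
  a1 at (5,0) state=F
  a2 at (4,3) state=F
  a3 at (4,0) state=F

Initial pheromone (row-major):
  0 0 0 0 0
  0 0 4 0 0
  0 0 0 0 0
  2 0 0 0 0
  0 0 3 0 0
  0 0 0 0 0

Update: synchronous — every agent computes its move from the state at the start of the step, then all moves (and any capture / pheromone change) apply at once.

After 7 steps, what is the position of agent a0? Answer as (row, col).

(0, 0)

t=1: a0@(0,0) a1@(0,0) a2@(4,2) a3@(3,0) | pheromone: 4 0 0 0 0 / 0 0 3 0 0 / 0 0 0 0 0 / 3 0 0 0 0 / 0 0 4 0 0 / 0 0 0 0 0
t=2: a0@(0,0) a1@(0,0) a2@(4,2) a3@(3,0) | pheromone: 7 0 0 0 0 / 0 0 2 0 0 / 0 0 0 0 0 / 4 0 0 0 0 / 0 0 5 0 0 / 0 0 0 0 0
t=3: a0@(0,0) a1@(0,0) a2@(4,2) a3@(3,0) | pheromone: 10 0 0 0 0 / 0 0 1 0 0 / 0 0 0 0 0 / 5 0 0 0 0 / 0 0 6 0 0 / 0 0 0 0 0
t=4: a0@(0,0) a1@(0,0) a2@(4,2) a3@(3,0) | pheromone: 13 0 0 0 0 / 0 0 0 0 0 / 0 0 0 0 0 / 6 0 0 0 0 / 0 0 7 0 0 / 0 0 0 0 0
t=5: a0@(0,0) a1@(0,0) a2@(4,2) a3@(3,0) | pheromone: 16 0 0 0 0 / 0 0 0 0 0 / 0 0 0 0 0 / 7 0 0 0 0 / 0 0 8 0 0 / 0 0 0 0 0
t=6: a0@(0,0) a1@(0,0) a2@(4,2) a3@(3,0) | pheromone: 19 0 0 0 0 / 0 0 0 0 0 / 0 0 0 0 0 / 8 0 0 0 0 / 0 0 9 0 0 / 0 0 0 0 0
t=7: a0@(0,0) a1@(0,0) a2@(4,2) a3@(3,0) | pheromone: 22 0 0 0 0 / 0 0 0 0 0 / 0 0 0 0 0 / 9 0 0 0 0 / 0 0 10 0 0 / 0 0 0 0 0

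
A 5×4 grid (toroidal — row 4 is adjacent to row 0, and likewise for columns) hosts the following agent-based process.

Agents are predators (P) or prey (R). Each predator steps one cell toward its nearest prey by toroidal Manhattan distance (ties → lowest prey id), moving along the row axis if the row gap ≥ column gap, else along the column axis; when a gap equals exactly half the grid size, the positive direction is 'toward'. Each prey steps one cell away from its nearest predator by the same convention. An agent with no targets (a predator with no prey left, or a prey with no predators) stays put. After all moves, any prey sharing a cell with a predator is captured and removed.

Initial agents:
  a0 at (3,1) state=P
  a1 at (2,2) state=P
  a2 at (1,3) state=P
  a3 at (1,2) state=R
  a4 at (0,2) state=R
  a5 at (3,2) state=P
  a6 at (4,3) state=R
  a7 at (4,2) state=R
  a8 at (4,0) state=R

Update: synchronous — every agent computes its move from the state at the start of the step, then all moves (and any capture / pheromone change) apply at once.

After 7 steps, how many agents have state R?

t=1: a0@(4,1):P a1@(1,2):P a2@(1,2):P a3@(0,2):R a5@(4,2):P a6@(3,3):R a7@(0,2):R a8@(0,0):R
t=2: a0@(0,1):P a1@(0,2):P a2@(0,2):P a3@(4,2):R a5@(0,2):P a6@(2,3):R a7@(4,2):R a8@(1,0):R
t=3: a0@(4,1):P a1@(4,2):P a2@(4,2):P a3@(3,2):R a5@(4,2):P a6@(3,3):R a7@(3,2):R a8@(2,0):R
t=4: a0@(3,1):P a1@(3,2):P a2@(3,2):P a3@(2,2):R a5@(3,2):P a6@(2,3):R a7@(2,2):R a8@(1,0):R
t=5: a0@(2,1):P a1@(2,2):P a2@(2,2):P a3@(1,2):R a5@(2,2):P a6@(1,3):R a7@(1,2):R a8@(0,0):R
t=6: a0@(1,1):P a1@(1,2):P a2@(1,2):P a3@(0,2):R a5@(1,2):P a6@(0,3):R a7@(0,2):R a8@(4,0):R
t=7: a0@(0,1):P a1@(0,2):P a2@(0,2):P a3@(4,2):R a5@(0,2):P a6@(4,3):R a7@(4,2):R a8@(3,0):R

4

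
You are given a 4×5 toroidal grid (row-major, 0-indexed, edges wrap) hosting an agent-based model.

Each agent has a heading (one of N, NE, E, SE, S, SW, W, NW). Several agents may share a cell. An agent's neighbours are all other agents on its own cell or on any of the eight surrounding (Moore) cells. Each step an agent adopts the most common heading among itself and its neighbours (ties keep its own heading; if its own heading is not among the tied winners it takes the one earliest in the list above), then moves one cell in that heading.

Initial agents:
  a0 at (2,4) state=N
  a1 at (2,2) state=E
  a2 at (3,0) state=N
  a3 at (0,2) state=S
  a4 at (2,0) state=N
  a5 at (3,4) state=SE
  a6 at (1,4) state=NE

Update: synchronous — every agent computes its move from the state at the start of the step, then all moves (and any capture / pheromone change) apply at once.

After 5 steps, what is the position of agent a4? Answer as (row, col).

(1, 0)

t=1: a0@(1,4):N a1@(2,3):E a2@(2,0):N a3@(1,2):S a4@(1,0):N a5@(2,4):N a6@(0,4):N
t=2: a0@(0,4):N a1@(1,3):N a2@(1,0):N a3@(2,2):S a4@(0,0):N a5@(1,4):N a6@(3,4):N
t=3: a0@(3,4):N a1@(0,3):N a2@(0,0):N a3@(3,2):S a4@(3,0):N a5@(0,4):N a6@(2,4):N
t=4: a0@(2,4):N a1@(3,3):N a2@(3,0):N a3@(0,2):S a4@(2,0):N a5@(3,4):N a6@(1,4):N
t=5: a0@(1,4):N a1@(2,3):N a2@(2,0):N a3@(1,2):S a4@(1,0):N a5@(2,4):N a6@(0,4):N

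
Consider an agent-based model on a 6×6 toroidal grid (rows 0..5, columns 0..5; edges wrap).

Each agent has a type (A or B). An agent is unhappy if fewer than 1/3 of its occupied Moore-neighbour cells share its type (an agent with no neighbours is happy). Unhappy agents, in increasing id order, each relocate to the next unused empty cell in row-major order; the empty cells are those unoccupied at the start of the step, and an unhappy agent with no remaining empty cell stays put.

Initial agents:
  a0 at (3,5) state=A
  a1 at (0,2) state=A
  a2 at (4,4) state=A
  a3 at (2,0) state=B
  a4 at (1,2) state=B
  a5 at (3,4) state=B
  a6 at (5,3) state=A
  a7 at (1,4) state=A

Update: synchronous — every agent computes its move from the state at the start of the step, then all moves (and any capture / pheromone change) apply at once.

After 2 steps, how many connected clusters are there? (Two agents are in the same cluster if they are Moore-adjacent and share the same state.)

4

t=1: a0@(3,5):A a1@(0,2):A a2@(4,4):A a3@(0,0):B a4@(0,1):B a5@(0,3):B a6@(5,3):A a7@(1,4):A
t=2: a0@(3,5):A a1@(0,2):A a2@(4,4):A a3@(0,0):B a4@(0,1):B a5@(0,4):B a6@(5,3):A a7@(0,5):A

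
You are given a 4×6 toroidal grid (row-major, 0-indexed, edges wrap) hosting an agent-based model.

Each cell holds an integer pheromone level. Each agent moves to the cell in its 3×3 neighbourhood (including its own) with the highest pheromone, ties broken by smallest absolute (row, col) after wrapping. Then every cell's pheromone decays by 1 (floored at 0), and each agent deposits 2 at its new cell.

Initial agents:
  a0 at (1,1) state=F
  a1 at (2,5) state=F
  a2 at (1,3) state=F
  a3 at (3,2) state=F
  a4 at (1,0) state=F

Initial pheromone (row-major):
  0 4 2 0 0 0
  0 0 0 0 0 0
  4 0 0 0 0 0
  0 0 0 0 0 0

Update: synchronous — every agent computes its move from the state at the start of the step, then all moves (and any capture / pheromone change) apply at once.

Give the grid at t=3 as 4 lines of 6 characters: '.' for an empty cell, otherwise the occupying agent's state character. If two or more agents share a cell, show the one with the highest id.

.F....
......
F.....
......

t=1: a0@(0,1) a1@(2,0) a2@(0,2) a3@(0,1) a4@(0,1) | pheromone: 0 9 3 0 0 0 / 0 0 0 0 0 0 / 5 0 0 0 0 0 / 0 0 0 0 0 0
t=2: a0@(0,1) a1@(2,0) a2@(0,1) a3@(0,1) a4@(0,1) | pheromone: 0 16 2 0 0 0 / 0 0 0 0 0 0 / 6 0 0 0 0 0 / 0 0 0 0 0 0
t=3: a0@(0,1) a1@(2,0) a2@(0,1) a3@(0,1) a4@(0,1) | pheromone: 0 23 1 0 0 0 / 0 0 0 0 0 0 / 7 0 0 0 0 0 / 0 0 0 0 0 0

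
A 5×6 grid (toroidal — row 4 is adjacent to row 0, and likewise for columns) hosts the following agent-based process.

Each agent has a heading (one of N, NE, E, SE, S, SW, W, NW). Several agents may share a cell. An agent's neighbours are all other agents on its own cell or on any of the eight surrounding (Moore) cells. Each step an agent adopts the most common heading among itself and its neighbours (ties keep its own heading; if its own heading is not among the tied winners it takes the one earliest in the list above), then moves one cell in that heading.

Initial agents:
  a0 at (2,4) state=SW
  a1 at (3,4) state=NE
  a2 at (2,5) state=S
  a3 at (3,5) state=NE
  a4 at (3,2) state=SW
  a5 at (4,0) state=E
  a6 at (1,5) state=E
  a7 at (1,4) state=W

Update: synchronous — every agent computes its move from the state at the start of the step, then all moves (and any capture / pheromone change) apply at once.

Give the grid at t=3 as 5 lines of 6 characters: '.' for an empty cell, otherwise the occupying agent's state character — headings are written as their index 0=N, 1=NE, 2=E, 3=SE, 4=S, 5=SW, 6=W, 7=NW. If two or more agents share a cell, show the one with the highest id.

.111..
......
......
...1..
.11...

t=1: a0@(1,5):NE a1@(2,5):NE a2@(1,0):NE a3@(2,0):NE a4@(4,1):SW a5@(4,1):E a6@(1,0):E a7@(1,3):W
t=2: a0@(0,0):NE a1@(1,0):NE a2@(0,1):NE a3@(1,1):NE a4@(0,0):SW a5@(4,2):E a6@(0,1):NE a7@(1,2):W
t=3: a0@(4,1):NE a1@(0,1):NE a2@(4,2):NE a3@(0,2):NE a4@(4,1):NE a5@(3,3):NE a6@(4,2):NE a7@(0,3):NE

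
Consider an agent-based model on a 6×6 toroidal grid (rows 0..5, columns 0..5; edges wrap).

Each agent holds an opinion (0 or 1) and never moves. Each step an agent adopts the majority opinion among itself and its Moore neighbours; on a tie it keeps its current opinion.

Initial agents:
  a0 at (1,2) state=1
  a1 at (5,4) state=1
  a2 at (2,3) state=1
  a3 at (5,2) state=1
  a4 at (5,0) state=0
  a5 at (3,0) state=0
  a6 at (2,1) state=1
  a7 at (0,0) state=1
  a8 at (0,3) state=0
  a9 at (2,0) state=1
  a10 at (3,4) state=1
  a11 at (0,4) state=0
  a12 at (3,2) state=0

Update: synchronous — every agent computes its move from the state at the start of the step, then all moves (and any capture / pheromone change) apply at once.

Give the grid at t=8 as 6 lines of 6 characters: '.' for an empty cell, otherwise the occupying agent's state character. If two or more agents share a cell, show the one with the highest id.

t=1: a0@(1,2):1 a1@(5,4):0 a2@(2,3):1 a3@(5,2):1 a4@(5,0):0 a5@(3,0):1 a6@(2,1):1 a7@(0,0):1 a8@(0,3):1 a9@(2,0):1 a10@(3,4):1 a11@(0,4):0 a12@(3,2):1
t=2: (unchanged — steady state)

1..10.
..1...
11.1..
1.1.1.
......
0.1.0.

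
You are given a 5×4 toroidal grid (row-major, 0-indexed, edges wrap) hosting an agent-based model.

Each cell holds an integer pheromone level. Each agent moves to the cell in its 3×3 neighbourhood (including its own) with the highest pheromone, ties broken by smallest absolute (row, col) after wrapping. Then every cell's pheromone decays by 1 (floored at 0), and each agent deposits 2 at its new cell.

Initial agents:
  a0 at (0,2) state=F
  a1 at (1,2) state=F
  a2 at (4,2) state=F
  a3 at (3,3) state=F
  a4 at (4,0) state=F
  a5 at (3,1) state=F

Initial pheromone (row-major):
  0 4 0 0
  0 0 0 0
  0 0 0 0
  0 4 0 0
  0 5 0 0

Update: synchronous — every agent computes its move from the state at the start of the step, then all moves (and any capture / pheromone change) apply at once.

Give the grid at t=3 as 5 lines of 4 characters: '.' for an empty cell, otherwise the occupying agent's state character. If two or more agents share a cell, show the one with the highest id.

t=1: a0@(4,1) a1@(0,1) a2@(4,1) a3@(2,0) a4@(4,1) a5@(4,1) | pheromone: 0 5 0 0 / 0 0 0 0 / 2 0 0 0 / 0 3 0 0 / 0 12 0 0
t=2: a0@(4,1) a1@(4,1) a2@(4,1) a3@(3,1) a4@(4,1) a5@(4,1) | pheromone: 0 4 0 0 / 0 0 0 0 / 1 0 0 0 / 0 4 0 0 / 0 21 0 0
t=3: a0@(4,1) a1@(4,1) a2@(4,1) a3@(4,1) a4@(4,1) a5@(4,1) | pheromone: 0 3 0 0 / 0 0 0 0 / 0 0 0 0 / 0 3 0 0 / 0 32 0 0

....
....
....
....
.F..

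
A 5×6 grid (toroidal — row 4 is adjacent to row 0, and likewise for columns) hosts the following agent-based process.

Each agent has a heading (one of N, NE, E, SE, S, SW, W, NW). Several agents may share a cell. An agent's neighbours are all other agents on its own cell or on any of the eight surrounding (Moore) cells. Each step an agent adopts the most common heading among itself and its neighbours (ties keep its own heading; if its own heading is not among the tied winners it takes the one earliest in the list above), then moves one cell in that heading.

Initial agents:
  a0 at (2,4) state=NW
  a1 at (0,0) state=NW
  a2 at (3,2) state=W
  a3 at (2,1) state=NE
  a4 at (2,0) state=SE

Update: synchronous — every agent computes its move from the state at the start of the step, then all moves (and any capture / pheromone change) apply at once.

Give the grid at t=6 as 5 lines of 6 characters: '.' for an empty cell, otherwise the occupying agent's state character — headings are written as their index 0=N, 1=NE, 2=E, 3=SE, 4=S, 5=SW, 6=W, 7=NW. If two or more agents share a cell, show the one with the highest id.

t=1: a0@(1,3):NW a1@(4,5):NW a2@(3,1):W a3@(1,2):NE a4@(3,1):SE
t=2: a0@(0,2):NW a1@(3,4):NW a2@(3,0):W a3@(0,3):NE a4@(4,2):SE
t=3: a0@(4,1):NW a1@(2,3):NW a2@(3,5):W a3@(4,4):NE a4@(0,3):SE
t=4: a0@(3,0):NW a1@(1,2):NW a2@(3,4):W a3@(3,5):NE a4@(1,4):SE
t=5: a0@(2,5):NW a1@(0,1):NW a2@(3,3):W a3@(2,0):NE a4@(2,5):SE
t=6: a0@(1,4):NW a1@(4,0):NW a2@(3,2):W a3@(1,1):NE a4@(3,0):SE

......
.1..7.
......
3.6...
7.....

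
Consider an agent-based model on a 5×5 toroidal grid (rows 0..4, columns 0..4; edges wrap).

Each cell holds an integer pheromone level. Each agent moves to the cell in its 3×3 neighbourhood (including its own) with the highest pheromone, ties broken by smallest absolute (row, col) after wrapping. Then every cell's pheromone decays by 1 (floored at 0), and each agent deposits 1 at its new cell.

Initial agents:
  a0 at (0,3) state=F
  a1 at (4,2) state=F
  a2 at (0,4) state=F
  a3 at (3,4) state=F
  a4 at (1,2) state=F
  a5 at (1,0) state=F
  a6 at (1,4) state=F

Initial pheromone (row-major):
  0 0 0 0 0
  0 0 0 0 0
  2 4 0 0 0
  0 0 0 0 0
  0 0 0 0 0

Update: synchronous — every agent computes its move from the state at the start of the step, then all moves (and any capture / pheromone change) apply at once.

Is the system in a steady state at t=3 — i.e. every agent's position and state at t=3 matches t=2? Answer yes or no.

t=1: a0@(0,2) a1@(0,1) a2@(0,0) a3@(2,0) a4@(2,1) a5@(2,1) a6@(2,0) | pheromone: 1 1 1 0 0 / 0 0 0 0 0 / 3 5 0 0 0 / 0 0 0 0 0 / 0 0 0 0 0
t=2: a0@(0,1) a1@(0,0) a2@(0,0) a3@(2,1) a4@(2,1) a5@(2,1) a6@(2,1) | pheromone: 2 1 0 0 0 / 0 0 0 0 0 / 2 8 0 0 0 / 0 0 0 0 0 / 0 0 0 0 0
t=3: a0@(0,0) a1@(0,0) a2@(0,0) a3@(2,1) a4@(2,1) a5@(2,1) a6@(2,1) | pheromone: 4 0 0 0 0 / 0 0 0 0 0 / 1 11 0 0 0 / 0 0 0 0 0 / 0 0 0 0 0

no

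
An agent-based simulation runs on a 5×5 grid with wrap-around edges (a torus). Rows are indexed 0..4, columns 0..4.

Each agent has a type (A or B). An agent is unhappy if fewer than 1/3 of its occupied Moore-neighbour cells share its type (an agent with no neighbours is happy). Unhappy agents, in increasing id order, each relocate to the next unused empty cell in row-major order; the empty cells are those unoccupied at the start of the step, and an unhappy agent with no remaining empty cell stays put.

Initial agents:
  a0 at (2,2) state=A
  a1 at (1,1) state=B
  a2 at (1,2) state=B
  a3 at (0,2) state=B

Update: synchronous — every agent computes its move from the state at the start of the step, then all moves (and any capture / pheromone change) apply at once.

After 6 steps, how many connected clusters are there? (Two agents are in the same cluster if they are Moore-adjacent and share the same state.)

t=1: a0@(0,0):A a1@(1,1):B a2@(1,2):B a3@(0,2):B
t=2: a0@(0,1):A a1@(1,1):B a2@(1,2):B a3@(0,2):B
t=3: a0@(0,0):A a1@(1,1):B a2@(1,2):B a3@(0,2):B
t=4: a0@(0,1):A a1@(1,1):B a2@(1,2):B a3@(0,2):B
t=5: a0@(0,0):A a1@(1,1):B a2@(1,2):B a3@(0,2):B
t=6: a0@(0,1):A a1@(1,1):B a2@(1,2):B a3@(0,2):B

2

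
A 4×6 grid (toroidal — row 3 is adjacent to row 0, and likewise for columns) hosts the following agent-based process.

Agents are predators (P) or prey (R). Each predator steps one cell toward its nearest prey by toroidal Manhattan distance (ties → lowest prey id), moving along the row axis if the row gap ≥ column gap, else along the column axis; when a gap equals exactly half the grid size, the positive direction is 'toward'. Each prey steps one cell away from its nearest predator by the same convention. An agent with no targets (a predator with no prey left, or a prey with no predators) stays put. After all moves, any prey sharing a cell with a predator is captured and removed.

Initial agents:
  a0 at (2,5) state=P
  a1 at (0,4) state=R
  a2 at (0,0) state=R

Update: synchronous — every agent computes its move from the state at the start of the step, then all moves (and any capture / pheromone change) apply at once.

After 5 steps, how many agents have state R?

2

t=1: a0@(3,5):P a1@(3,4):R a2@(3,0):R
t=2: a0@(3,4):P a1@(3,3):R a2@(3,1):R
t=3: a0@(3,3):P a1@(3,2):R a2@(3,0):R
t=4: a0@(3,2):P a1@(3,1):R a2@(3,5):R
t=5: a0@(3,1):P a1@(3,0):R a2@(3,4):R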